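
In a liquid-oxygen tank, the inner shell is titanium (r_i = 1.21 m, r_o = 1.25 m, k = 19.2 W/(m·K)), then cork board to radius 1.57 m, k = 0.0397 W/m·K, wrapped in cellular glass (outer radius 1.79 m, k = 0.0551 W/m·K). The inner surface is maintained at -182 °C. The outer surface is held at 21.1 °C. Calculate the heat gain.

Series thermal resistances, inner to outer:
  R_titanium = (1/1.21 − 1/1.25)/(4πk) = 0.02645/(4π·19.2) = 1.096×10^-4 K/W
  R_cork board = (1/1.25 − 1/1.57)/(4πk) = 0.1631/(4π·0.0397) = 0.3268 K/W
  R_cellular glass = (1/1.57 − 1/1.79)/(4πk) = 0.07828/(4π·0.0551) = 0.1131 K/W
ΣR = 1.096×10^-4 + 0.3268 + 0.1131 = 0.4400 K/W
Q = ΔT/ΣR = (-182 °C − 21.1 °C)/0.4400 = -462 W
(Negative Q ⇒ heat flows inward; heat gain = 462 W.)

Q = 462 W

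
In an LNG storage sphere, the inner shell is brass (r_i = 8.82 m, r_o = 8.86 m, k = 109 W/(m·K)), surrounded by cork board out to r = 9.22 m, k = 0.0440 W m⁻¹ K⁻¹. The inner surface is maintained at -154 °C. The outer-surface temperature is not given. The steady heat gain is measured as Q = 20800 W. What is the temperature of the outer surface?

T_out = 11.8 °C

Series resistances:
  R_brass = (1/8.82 − 1/8.86)/(4πk) = 5.119×10^-4/(4π·109) = 3.737×10^-7 K/W
  R_cork board = (1/8.86 − 1/9.22)/(4πk) = 0.004407/(4π·0.0440) = 0.007970 K/W
ΣR = 0.007971 K/W
ΔT = Q·ΣR = 20800 × 0.007971 = 165.8 K
Heat flows inward, so T_out = T_in + ΔT = -154 + 165.8 = 11.8 °C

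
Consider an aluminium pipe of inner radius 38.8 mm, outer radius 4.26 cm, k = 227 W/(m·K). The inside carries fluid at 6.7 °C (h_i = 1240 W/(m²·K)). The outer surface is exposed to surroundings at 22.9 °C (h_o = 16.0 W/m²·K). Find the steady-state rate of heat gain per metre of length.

Series thermal resistances, inner to outer:
  R'_conv,in = 1/(2πr h) = 1/(2π·0.0388·1240) = 0.003308 m·K/W
  R'_aluminium = ln(0.0426/0.0388)/(2πk) = 0.09343/(2π·227) = 6.551×10^-5 m·K/W
  R'_conv,out = 1/(2πr h) = 1/(2π·0.0426·16.0) = 0.2335 m·K/W
ΣR = 0.003308 + 6.551×10^-5 + 0.2335 = 0.2369 m·K/W
Q' = ΔT/ΣR = (6.7 °C − 22.9 °C)/0.2369 = -68.4 W/m
(Negative Q' ⇒ heat flows inward; heat gain = 68.4 W/m.)

Q' = 68.4 W/m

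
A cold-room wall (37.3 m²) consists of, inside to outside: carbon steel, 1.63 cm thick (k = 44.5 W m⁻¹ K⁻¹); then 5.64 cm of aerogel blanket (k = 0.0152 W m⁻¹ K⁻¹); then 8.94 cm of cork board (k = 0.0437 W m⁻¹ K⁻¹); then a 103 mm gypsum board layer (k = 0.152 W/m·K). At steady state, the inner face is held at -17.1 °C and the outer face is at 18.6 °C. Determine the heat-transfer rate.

Q = 207 W

Resistance network (inner→outer):
  R_carbon steel = L/(kA) = 0.0163/(44.5·37.3) = 9.820×10^-6 K/W
  R_aerogel blanket = L/(kA) = 0.0564/(0.0152·37.3) = 0.09948 K/W
  R_cork board = L/(kA) = 0.0894/(0.0437·37.3) = 0.05485 K/W
  R_gypsum board = L/(kA) = 0.103/(0.152·37.3) = 0.01817 K/W
ΣR = 9.820×10^-6 + 0.09948 + 0.05485 + 0.01817 = 0.1725 K/W
Q = ΔT/ΣR = (-17.1 °C − 18.6 °C)/0.1725 = -207 W
(Negative Q ⇒ heat flows inward; heat gain = 207 W.)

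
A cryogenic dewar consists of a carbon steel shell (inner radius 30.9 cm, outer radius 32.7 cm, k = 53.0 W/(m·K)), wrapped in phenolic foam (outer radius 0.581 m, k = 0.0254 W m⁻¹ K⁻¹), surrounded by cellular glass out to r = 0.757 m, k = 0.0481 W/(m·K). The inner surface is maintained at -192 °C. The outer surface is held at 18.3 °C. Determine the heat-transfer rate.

Q = 43.4 W

Resistance network (inner→outer):
  R_carbon steel = (1/0.309 − 1/0.327)/(4πk) = 0.1781/(4π·53.0) = 2.675×10^-4 K/W
  R_phenolic foam = (1/0.327 − 1/0.581)/(4πk) = 1.337/(4π·0.0254) = 4.189 K/W
  R_cellular glass = (1/0.581 − 1/0.757)/(4πk) = 0.4002/(4π·0.0481) = 0.6620 K/W
ΣR = 2.675×10^-4 + 4.189 + 0.6620 = 4.851 K/W
Q = ΔT/ΣR = (-192 °C − 18.3 °C)/4.851 = -43.4 W
(Negative Q ⇒ heat flows inward; heat gain = 43.4 W.)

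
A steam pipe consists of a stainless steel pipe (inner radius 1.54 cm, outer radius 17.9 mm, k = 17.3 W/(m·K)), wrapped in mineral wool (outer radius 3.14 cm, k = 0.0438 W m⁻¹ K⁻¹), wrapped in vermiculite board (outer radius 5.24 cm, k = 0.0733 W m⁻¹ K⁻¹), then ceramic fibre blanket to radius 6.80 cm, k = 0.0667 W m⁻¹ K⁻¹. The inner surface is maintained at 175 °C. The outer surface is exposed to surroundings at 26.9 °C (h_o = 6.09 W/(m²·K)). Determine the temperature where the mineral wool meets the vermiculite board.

T = 102 °C

Series thermal resistances, inner to outer:
  R'_stainless steel = ln(0.0179/0.0154)/(2πk) = 0.1504/(2π·17.3) = 0.001384 m·K/W
  R'_mineral wool = ln(0.0314/0.0179)/(2πk) = 0.5620/(2π·0.0438) = 2.042 m·K/W
  R'_vermiculite board = ln(0.0524/0.0314)/(2πk) = 0.5121/(2π·0.0733) = 1.112 m·K/W
  R'_ceramic fibre blanket = ln(0.0680/0.0524)/(2πk) = 0.2606/(2π·0.0667) = 0.6218 m·K/W
  R'_conv,out = 1/(2πr h) = 1/(2π·0.0680·6.09) = 0.3843 m·K/W
ΣR = 0.001384 + 2.042 + 1.112 + 0.6218 + 0.3843 = 4.161 m·K/W
Q' = ΔT/ΣR = (175 °C − 26.9 °C)/4.161 = 35.59 W/m
From the inner boundary to the mineral wool/vermiculite board interface, ΣR_partial = 2.043 m·K/W.
T_interface = T_in − Q'·ΣR_partial = 175 °C − (35.59)(2.043) = 102 °C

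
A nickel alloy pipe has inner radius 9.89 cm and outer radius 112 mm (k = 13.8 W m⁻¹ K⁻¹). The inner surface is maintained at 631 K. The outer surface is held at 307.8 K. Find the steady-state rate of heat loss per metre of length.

Q' = 225 kW/m

Q' = 2πk·ΔT/ln(r₂/r₁) = 2π × 13.8 × 323.2 / ln(0.112/0.0989) = 2.25×10^5 W/m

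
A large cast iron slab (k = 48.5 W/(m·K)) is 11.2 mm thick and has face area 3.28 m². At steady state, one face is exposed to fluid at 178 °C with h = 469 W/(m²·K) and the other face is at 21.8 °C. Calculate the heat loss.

Q = 2.17×10^5 W

Treat each layer as a resistance in series:
  R_conv,in = 1/(hA) = 1/(469·3.28) = 6.501×10^-4 K/W
  R_cast iron = L/(kA) = 0.0112/(48.5·3.28) = 7.040×10^-5 K/W
ΣR = 6.501×10^-4 + 7.040×10^-5 = 7.205×10^-4 K/W
Q = ΔT/ΣR = (178 °C − 21.8 °C)/7.205×10^-4 = 2.17×10^5 W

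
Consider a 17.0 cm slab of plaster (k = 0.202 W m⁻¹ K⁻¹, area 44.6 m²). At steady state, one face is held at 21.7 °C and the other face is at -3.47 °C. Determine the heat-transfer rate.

Q = 1330 W

Q = kA·ΔT/L = 0.202 × 44.6 × |21.7 °C − -3.47 °C| / 0.170 = 1330 W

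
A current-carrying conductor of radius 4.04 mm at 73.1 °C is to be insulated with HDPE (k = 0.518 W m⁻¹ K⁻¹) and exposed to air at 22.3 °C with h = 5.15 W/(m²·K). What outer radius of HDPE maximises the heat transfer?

r_cr = 10.1 cm

For a cylinder, r_cr = k_ins/h = 0.518/5.15 = 0.101 m = 10.1 cm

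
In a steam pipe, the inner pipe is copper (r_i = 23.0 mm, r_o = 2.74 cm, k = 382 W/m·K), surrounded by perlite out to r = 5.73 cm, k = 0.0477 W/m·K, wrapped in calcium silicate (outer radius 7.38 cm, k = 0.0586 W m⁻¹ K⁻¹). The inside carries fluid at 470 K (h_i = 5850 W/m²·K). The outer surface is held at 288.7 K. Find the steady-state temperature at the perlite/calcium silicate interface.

T = 328.3 K

Treat each layer as a resistance in series:
  R'_conv,in = 1/(2πr h) = 1/(2π·0.0230·5850) = 0.001183 m·K/W
  R'_copper = ln(0.0274/0.0230)/(2πk) = 0.1750/(2π·382) = 7.293×10^-5 m·K/W
  R'_perlite = ln(0.0573/0.0274)/(2πk) = 0.7378/(2π·0.0477) = 2.462 m·K/W
  R'_calcium silicate = ln(0.0738/0.0573)/(2πk) = 0.2531/(2π·0.0586) = 0.6873 m·K/W
ΣR = 0.001183 + 7.293×10^-5 + 2.462 + 0.6873 = 3.151 m·K/W
Q' = ΔT/ΣR = (470 K − 288.7 K)/3.151 = 57.54 W/m
From the inner boundary to the perlite/calcium silicate interface, ΣR_partial = 2.463 m·K/W.
T_interface = T_in − Q'·ΣR_partial = 470 K − (57.54)(2.463) = 328.3 K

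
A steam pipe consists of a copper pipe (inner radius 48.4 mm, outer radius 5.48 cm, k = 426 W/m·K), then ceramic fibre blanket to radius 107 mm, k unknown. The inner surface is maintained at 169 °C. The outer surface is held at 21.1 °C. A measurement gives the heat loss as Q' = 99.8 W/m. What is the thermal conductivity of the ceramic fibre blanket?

ΣR = ΔT/Q' = |169 − 21.1|/99.8 = 1.482 m·K/W
Known resistances:
  R'_copper = ln(0.0548/0.0484)/(2πk) = 0.1242/(2π·426) = 4.640×10^-5 m·K/W
R_ceramic fibre blanket = ΣR − ΣR_known = 1.482 − 4.640×10^-5 = 1.482 m·K/W
ln(r₂/r₁)/(2πk) = 1.482 ⇒ k = 0.6691/(2π·1.482) = 0.0719 W/m·K

k = 0.0719 W/m·K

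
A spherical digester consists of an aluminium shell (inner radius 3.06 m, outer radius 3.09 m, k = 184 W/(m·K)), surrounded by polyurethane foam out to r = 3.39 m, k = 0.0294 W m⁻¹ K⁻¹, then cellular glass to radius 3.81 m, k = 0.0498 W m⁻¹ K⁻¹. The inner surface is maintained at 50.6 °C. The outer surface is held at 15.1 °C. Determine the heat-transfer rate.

Series thermal resistances, inner to outer:
  R_aluminium = (1/3.06 − 1/3.09)/(4πk) = 0.003173/(4π·184) = 1.372×10^-6 K/W
  R_polyurethane foam = (1/3.09 − 1/3.39)/(4πk) = 0.02864/(4π·0.0294) = 0.07752 K/W
  R_cellular glass = (1/3.39 − 1/3.81)/(4πk) = 0.03252/(4π·0.0498) = 0.05196 K/W
ΣR = 1.372×10^-6 + 0.07752 + 0.05196 = 0.1295 K/W
Q = ΔT/ΣR = (50.6 °C − 15.1 °C)/0.1295 = 274 W

Q = 274 W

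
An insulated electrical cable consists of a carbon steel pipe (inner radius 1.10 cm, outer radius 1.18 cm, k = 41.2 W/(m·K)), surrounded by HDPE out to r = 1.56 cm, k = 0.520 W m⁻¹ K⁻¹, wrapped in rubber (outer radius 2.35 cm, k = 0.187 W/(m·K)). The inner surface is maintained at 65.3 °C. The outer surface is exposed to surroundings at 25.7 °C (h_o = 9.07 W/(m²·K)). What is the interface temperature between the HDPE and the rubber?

Series thermal resistances, inner to outer:
  R'_carbon steel = ln(0.0118/0.0110)/(2πk) = 0.07020/(2π·41.2) = 2.712×10^-4 m·K/W
  R'_HDPE = ln(0.0156/0.0118)/(2πk) = 0.2792/(2π·0.520) = 0.08545 m·K/W
  R'_rubber = ln(0.0235/0.0156)/(2πk) = 0.4097/(2π·0.187) = 0.3487 m·K/W
  R'_conv,out = 1/(2πr h) = 1/(2π·0.0235·9.07) = 0.7467 m·K/W
ΣR = 2.712×10^-4 + 0.08545 + 0.3487 + 0.7467 = 1.181 m·K/W
Q' = ΔT/ΣR = (65.3 °C − 25.7 °C)/1.181 = 33.53 W/m
From the inner boundary to the HDPE/rubber interface, ΣR_partial = 0.08572 m·K/W.
T_interface = T_in − Q'·ΣR_partial = 65.3 °C − (33.53)(0.08572) = 62.4 °C

T = 62.4 °C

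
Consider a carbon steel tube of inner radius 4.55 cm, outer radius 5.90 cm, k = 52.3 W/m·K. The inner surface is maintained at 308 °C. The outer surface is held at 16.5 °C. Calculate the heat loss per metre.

Q' = 2πk·ΔT/ln(r₂/r₁) = 2π × 52.3 × 291.5 / ln(0.0590/0.0455) = 3.69×10^5 W/m

Q' = 369 kW/m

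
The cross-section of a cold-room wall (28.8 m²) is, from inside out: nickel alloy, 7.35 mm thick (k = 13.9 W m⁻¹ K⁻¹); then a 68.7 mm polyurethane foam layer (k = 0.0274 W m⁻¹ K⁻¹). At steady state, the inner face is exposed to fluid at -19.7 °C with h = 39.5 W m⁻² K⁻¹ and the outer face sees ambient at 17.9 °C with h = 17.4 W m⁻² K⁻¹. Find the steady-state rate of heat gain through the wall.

Treat each layer as a resistance in series:
  R_conv,in = 1/(hA) = 1/(39.5·28.8) = 8.790×10^-4 K/W
  R_nickel alloy = L/(kA) = 0.00735/(13.9·28.8) = 1.836×10^-5 K/W
  R_polyurethane foam = L/(kA) = 0.0687/(0.0274·28.8) = 0.08706 K/W
  R_conv,out = 1/(hA) = 1/(17.4·28.8) = 0.001996 K/W
ΣR = 8.790×10^-4 + 1.836×10^-5 + 0.08706 + 0.001996 = 0.08995 K/W
Q = ΔT/ΣR = (-19.7 °C − 17.9 °C)/0.08995 = -418 W
(Negative Q ⇒ heat flows inward; heat gain = 418 W.)

Q = 418 W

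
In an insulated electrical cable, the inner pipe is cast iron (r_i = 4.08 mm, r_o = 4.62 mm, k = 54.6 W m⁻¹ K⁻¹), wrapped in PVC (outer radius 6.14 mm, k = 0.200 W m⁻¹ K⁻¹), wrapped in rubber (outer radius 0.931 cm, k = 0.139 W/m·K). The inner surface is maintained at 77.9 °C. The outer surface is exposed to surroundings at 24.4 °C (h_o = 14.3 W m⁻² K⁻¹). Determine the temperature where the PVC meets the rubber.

Resistance network (inner→outer):
  R'_cast iron = ln(0.00462/0.00408)/(2πk) = 0.1243/(2π·54.6) = 3.623×10^-4 m·K/W
  R'_PVC = ln(0.00614/0.00462)/(2πk) = 0.2844/(2π·0.200) = 0.2263 m·K/W
  R'_rubber = ln(0.00931/0.00614)/(2πk) = 0.4163/(2π·0.139) = 0.4766 m·K/W
  R'_conv,out = 1/(2πr h) = 1/(2π·0.00931·14.3) = 1.195 m·K/W
ΣR = 3.623×10^-4 + 0.2263 + 0.4766 + 1.195 = 1.898 m·K/W
Q' = ΔT/ΣR = (77.9 °C − 24.4 °C)/1.898 = 28.19 W/m
From the inner boundary to the PVC/rubber interface, ΣR_partial = 0.2267 m·K/W.
T_interface = T_in − Q'·ΣR_partial = 77.9 °C − (28.19)(0.2267) = 71.5 °C

T = 71.5 °C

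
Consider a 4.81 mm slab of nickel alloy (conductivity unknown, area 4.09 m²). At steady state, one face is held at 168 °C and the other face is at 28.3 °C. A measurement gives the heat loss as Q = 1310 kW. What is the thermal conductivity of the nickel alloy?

k = 11.0 W/m·K

ΣR = ΔT/Q = |168 − 28.3|/1.31×10^6 = 1.066×10^-4 K/W
L/(kA) = 1.066×10^-4 ⇒ k = 0.00481/(1.066×10^-4·4.09) = 11.0 W/m·K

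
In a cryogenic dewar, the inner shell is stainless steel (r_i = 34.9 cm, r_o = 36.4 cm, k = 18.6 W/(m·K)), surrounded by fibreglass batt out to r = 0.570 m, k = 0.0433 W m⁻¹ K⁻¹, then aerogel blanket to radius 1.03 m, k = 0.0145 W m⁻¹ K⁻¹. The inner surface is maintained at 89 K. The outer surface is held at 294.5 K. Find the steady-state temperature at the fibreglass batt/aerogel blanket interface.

Treat each layer as a resistance in series:
  R_stainless steel = (1/0.349 − 1/0.364)/(4πk) = 0.1181/(4π·18.6) = 5.052×10^-4 K/W
  R_fibreglass batt = (1/0.364 − 1/0.570)/(4πk) = 0.9929/(4π·0.0433) = 1.825 K/W
  R_aerogel blanket = (1/0.570 − 1/1.03)/(4πk) = 0.7835/(4π·0.0145) = 4.300 K/W
ΣR = 5.052×10^-4 + 1.825 + 4.300 = 6.126 K/W
Q = ΔT/ΣR = (89 K − 294.5 K)/6.126 = -33.55 W
From the inner boundary to the fibreglass batt/aerogel blanket interface, ΣR_partial = 1.826 K/W.
T_interface = T_in − Q·ΣR_partial = 89 K − (-33.55)(1.826) = 150 K

T = 150 K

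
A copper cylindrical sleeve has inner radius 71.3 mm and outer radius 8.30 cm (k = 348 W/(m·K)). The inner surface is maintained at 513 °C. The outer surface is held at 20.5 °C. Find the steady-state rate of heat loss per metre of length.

Q' = 7.09×10^6 W/m

Q' = 2πk·ΔT/ln(r₂/r₁) = 2π × 348 × 492.5 / ln(0.0830/0.0713) = 7.09×10^6 W/m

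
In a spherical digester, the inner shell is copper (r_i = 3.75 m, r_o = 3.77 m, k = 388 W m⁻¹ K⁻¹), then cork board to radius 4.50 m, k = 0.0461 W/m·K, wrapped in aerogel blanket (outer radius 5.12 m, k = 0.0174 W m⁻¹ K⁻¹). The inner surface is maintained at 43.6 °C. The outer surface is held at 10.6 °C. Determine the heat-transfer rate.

Q = 167 W

Treat each layer as a resistance in series:
  R_copper = (1/3.75 − 1/3.77)/(4πk) = 0.001415/(4π·388) = 2.901×10^-7 K/W
  R_cork board = (1/3.77 − 1/4.50)/(4πk) = 0.04303/(4π·0.0461) = 0.07428 K/W
  R_aerogel blanket = (1/4.50 − 1/5.12)/(4πk) = 0.02691/(4π·0.0174) = 0.1231 K/W
ΣR = 2.901×10^-7 + 0.07428 + 0.1231 = 0.1974 K/W
Q = ΔT/ΣR = (43.6 °C − 10.6 °C)/0.1974 = 167 W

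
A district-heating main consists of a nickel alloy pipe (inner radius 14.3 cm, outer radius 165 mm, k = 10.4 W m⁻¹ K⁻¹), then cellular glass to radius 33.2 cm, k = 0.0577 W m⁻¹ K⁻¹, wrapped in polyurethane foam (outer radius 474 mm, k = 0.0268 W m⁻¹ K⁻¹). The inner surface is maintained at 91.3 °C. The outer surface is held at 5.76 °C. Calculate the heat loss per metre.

Resistance network (inner→outer):
  R'_nickel alloy = ln(0.165/0.143)/(2πk) = 0.1431/(2π·10.4) = 0.002190 m·K/W
  R'_cellular glass = ln(0.332/0.165)/(2πk) = 0.6992/(2π·0.0577) = 1.929 m·K/W
  R'_polyurethane foam = ln(0.474/0.332)/(2πk) = 0.3561/(2π·0.0268) = 2.115 m·K/W
ΣR = 0.002190 + 1.929 + 2.115 = 4.046 m·K/W
Q' = ΔT/ΣR = (91.3 °C − 5.76 °C)/4.046 = 21.1 W/m

Q' = 21.1 W/m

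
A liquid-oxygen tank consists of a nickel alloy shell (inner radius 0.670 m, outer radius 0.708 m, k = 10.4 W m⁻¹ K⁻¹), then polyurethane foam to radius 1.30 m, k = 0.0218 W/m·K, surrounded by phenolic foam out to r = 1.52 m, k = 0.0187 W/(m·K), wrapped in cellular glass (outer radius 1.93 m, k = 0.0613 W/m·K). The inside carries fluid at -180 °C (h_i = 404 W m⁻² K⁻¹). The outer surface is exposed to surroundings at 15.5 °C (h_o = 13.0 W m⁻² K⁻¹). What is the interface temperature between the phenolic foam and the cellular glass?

T = 3.6 °C

Resistance network (inner→outer):
  R_conv,in = 1/(4πr²h) = 1/(4π·0.670²·404) = 4.388×10^-4 K/W
  R_nickel alloy = (1/0.670 − 1/0.708)/(4πk) = 0.08011/(4π·10.4) = 6.130×10^-4 K/W
  R_polyurethane foam = (1/0.708 − 1/1.30)/(4πk) = 0.6432/(4π·0.0218) = 2.348 K/W
  R_phenolic foam = (1/1.30 − 1/1.52)/(4πk) = 0.1113/(4π·0.0187) = 0.4738 K/W
  R_cellular glass = (1/1.52 − 1/1.93)/(4πk) = 0.1398/(4π·0.0613) = 0.1814 K/W
  R_conv,out = 1/(4πr²h) = 1/(4π·1.93²·13.0) = 0.001643 K/W
ΣR = 4.388×10^-4 + 6.130×10^-4 + 2.348 + 0.4738 + 0.1814 + 0.001643 = 3.006 K/W
Q = ΔT/ΣR = (-180 °C − 15.5 °C)/3.006 = -65.04 W
From the inner boundary to the phenolic foam/cellular glass interface, ΣR_partial = 2.823 K/W.
T_interface = T_in − Q·ΣR_partial = -180 °C − (-65.04)(2.823) = 3.6 °C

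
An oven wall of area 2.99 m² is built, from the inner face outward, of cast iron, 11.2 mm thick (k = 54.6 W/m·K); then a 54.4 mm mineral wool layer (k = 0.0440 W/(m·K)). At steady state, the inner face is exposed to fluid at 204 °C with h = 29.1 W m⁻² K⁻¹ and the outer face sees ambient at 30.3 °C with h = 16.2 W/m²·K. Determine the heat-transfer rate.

Treat each layer as a resistance in series:
  R_conv,in = 1/(hA) = 1/(29.1·2.99) = 0.01149 K/W
  R_cast iron = L/(kA) = 0.0112/(54.6·2.99) = 6.860×10^-5 K/W
  R_mineral wool = L/(kA) = 0.0544/(0.0440·2.99) = 0.4135 K/W
  R_conv,out = 1/(hA) = 1/(16.2·2.99) = 0.02064 K/W
ΣR = 0.01149 + 6.860×10^-5 + 0.4135 + 0.02064 = 0.4457 K/W
Q = ΔT/ΣR = (204 °C − 30.3 °C)/0.4457 = 390 W

Q = 390 W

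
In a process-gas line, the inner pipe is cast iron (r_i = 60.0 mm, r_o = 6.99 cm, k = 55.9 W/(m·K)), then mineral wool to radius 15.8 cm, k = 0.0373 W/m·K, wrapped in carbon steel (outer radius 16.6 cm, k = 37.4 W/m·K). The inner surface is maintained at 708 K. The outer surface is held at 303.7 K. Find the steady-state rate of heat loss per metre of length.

Q' = 116 W/m

Treat each layer as a resistance in series:
  R'_cast iron = ln(0.0699/0.0600)/(2πk) = 0.1527/(2π·55.9) = 4.348×10^-4 m·K/W
  R'_mineral wool = ln(0.158/0.0699)/(2πk) = 0.8155/(2π·0.0373) = 3.480 m·K/W
  R'_carbon steel = ln(0.166/0.158)/(2πk) = 0.04939/(2π·37.4) = 2.102×10^-4 m·K/W
ΣR = 4.348×10^-4 + 3.480 + 2.102×10^-4 = 3.481 m·K/W
Q' = ΔT/ΣR = (708 K − 303.7 K)/3.481 = 116 W/m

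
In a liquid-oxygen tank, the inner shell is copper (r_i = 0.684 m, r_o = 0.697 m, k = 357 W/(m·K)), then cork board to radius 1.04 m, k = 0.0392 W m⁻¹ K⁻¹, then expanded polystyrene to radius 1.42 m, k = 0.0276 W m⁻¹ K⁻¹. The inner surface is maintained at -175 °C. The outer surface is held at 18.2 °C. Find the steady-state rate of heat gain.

Treat each layer as a resistance in series:
  R_copper = (1/0.684 − 1/0.697)/(4πk) = 0.02727/(4π·357) = 6.078×10^-6 K/W
  R_cork board = (1/0.697 − 1/1.04)/(4πk) = 0.4732/(4π·0.0392) = 0.9606 K/W
  R_expanded polystyrene = (1/1.04 − 1/1.42)/(4πk) = 0.2573/(4π·0.0276) = 0.7419 K/W
ΣR = 6.078×10^-6 + 0.9606 + 0.7419 = 1.703 K/W
Q = ΔT/ΣR = (-175 °C − 18.2 °C)/1.703 = -113 W
(Negative Q ⇒ heat flows inward; heat gain = 113 W.)

Q = 113 W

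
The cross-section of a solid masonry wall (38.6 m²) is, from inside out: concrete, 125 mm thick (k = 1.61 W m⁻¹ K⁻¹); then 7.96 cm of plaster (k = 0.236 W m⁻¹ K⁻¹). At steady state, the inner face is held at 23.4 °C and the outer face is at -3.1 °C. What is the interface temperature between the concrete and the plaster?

T = 18.4 °C

Resistance network (inner→outer):
  R_concrete = L/(kA) = 0.125/(1.61·38.6) = 0.002011 K/W
  R_plaster = L/(kA) = 0.0796/(0.236·38.6) = 0.008738 K/W
ΣR = 0.002011 + 0.008738 = 0.01075 K/W
Q = ΔT/ΣR = (23.4 °C − -3.1 °C)/0.01075 = 2465 W
From the inner boundary to the concrete/plaster interface, ΣR_partial = 0.002011 K/W.
T_interface = T_in − Q·ΣR_partial = 23.4 °C − (2465)(0.002011) = 18.4 °C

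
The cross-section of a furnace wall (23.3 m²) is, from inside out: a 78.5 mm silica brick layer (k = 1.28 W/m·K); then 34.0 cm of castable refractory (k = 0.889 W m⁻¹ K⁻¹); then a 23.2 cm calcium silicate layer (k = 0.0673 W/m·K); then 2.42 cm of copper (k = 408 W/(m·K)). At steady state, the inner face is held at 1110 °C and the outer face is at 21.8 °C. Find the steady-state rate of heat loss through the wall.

Q = 6520 W

Resistance network (inner→outer):
  R_silica brick = L/(kA) = 0.0785/(1.28·23.3) = 0.002632 K/W
  R_castable refractory = L/(kA) = 0.340/(0.889·23.3) = 0.01641 K/W
  R_calcium silicate = L/(kA) = 0.232/(0.0673·23.3) = 0.1480 K/W
  R_copper = L/(kA) = 0.0242/(408·23.3) = 2.546×10^-6 K/W
ΣR = 0.002632 + 0.01641 + 0.1480 + 2.546×10^-6 = 0.1670 K/W
Q = ΔT/ΣR = (1110 °C − 21.8 °C)/0.1670 = 6520 W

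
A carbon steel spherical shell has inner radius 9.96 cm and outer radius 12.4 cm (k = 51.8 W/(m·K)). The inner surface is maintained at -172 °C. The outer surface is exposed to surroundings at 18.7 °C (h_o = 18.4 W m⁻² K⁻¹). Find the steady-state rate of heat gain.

Q = 671 W

Treat each layer as a resistance in series:
  R_carbon steel = (1/0.0996 − 1/0.124)/(4πk) = 1.976/(4π·51.8) = 0.003035 K/W
  R_conv,out = 1/(4πr²h) = 1/(4π·0.124²·18.4) = 0.2813 K/W
ΣR = 0.003035 + 0.2813 = 0.2843 K/W
Q = ΔT/ΣR = (-172 °C − 18.7 °C)/0.2843 = -671 W
(Negative Q ⇒ heat flows inward; heat gain = 671 W.)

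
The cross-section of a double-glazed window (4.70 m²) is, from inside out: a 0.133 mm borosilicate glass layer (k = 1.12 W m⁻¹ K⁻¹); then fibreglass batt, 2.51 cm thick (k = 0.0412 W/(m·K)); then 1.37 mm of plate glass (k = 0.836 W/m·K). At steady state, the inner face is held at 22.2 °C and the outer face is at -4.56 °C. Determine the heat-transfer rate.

Q = 206 W

Treat each layer as a resistance in series:
  R_borosilicate glass = L/(kA) = 1.33×10^-4/(1.12·4.70) = 2.527×10^-5 K/W
  R_fibreglass batt = L/(kA) = 0.0251/(0.0412·4.70) = 0.1296 K/W
  R_plate glass = L/(kA) = 0.00137/(0.836·4.70) = 3.487×10^-4 K/W
ΣR = 2.527×10^-5 + 0.1296 + 3.487×10^-4 = 0.1300 K/W
Q = ΔT/ΣR = (22.2 °C − -4.56 °C)/0.1300 = 206 W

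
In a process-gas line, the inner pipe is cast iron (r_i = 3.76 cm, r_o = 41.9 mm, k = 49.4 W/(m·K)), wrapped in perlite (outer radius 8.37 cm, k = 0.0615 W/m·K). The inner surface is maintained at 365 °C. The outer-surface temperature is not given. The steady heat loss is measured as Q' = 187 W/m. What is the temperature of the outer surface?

Sum the resistances:
  R'_cast iron = ln(0.0419/0.0376)/(2πk) = 0.1083/(2π·49.4) = 3.489×10^-4 m·K/W
  R'_perlite = ln(0.0837/0.0419)/(2πk) = 0.6920/(2π·0.0615) = 1.791 m·K/W
ΣR = 1.791 m·K/W
ΔT = Q'·ΣR = 187 × 1.791 = 334.9 K
Heat flows outward, so T_out = T_in − ΔT = 365 − 334.9 = 30.1 °C

T_out = 30.1 °C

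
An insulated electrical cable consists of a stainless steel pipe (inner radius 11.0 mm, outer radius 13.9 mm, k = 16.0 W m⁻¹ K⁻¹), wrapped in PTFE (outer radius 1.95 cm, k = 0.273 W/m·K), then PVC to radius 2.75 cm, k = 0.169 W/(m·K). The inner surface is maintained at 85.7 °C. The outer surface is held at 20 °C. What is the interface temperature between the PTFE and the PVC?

T = 60.6 °C

Treat each layer as a resistance in series:
  R'_stainless steel = ln(0.0139/0.0110)/(2πk) = 0.2340/(2π·16.0) = 0.002328 m·K/W
  R'_PTFE = ln(0.0195/0.0139)/(2πk) = 0.3385/(2π·0.273) = 0.1974 m·K/W
  R'_PVC = ln(0.0275/0.0195)/(2πk) = 0.3438/(2π·0.169) = 0.3237 m·K/W
ΣR = 0.002328 + 0.1974 + 0.3237 = 0.5234 m·K/W
Q' = ΔT/ΣR = (85.7 °C − 20 °C)/0.5234 = 125.5 W/m
From the inner boundary to the PTFE/PVC interface, ΣR_partial = 0.1997 m·K/W.
T_interface = T_in − Q'·ΣR_partial = 85.7 °C − (125.5)(0.1997) = 60.6 °C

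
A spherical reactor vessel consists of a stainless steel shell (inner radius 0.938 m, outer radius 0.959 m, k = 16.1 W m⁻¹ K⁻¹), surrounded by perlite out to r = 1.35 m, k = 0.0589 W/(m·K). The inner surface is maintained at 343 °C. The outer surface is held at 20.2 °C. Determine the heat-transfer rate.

Q = 791 W

Treat each layer as a resistance in series:
  R_stainless steel = (1/0.938 − 1/0.959)/(4πk) = 0.02335/(4π·16.1) = 1.154×10^-4 K/W
  R_perlite = (1/0.959 − 1/1.35)/(4πk) = 0.3020/(4π·0.0589) = 0.4080 K/W
ΣR = 1.154×10^-4 + 0.4080 = 0.4081 K/W
Q = ΔT/ΣR = (343 °C − 20.2 °C)/0.4081 = 791 W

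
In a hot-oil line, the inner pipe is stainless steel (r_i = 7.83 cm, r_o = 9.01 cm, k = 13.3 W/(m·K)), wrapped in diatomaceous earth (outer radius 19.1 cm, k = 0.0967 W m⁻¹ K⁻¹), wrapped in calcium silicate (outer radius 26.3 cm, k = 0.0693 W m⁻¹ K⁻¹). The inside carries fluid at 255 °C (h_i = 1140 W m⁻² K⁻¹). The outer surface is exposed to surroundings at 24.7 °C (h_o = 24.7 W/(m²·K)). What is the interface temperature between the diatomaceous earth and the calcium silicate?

T = 112 °C

Resistance network (inner→outer):
  R'_conv,in = 1/(2πr h) = 1/(2π·0.0783·1140) = 0.001783 m·K/W
  R'_stainless steel = ln(0.0901/0.0783)/(2πk) = 0.1404/(2π·13.3) = 0.001680 m·K/W
  R'_diatomaceous earth = ln(0.191/0.0901)/(2πk) = 0.7514/(2π·0.0967) = 1.237 m·K/W
  R'_calcium silicate = ln(0.263/0.191)/(2πk) = 0.3199/(2π·0.0693) = 0.7346 m·K/W
  R'_conv,out = 1/(2πr h) = 1/(2π·0.263·24.7) = 0.02450 m·K/W
ΣR = 0.001783 + 0.001680 + 1.237 + 0.7346 + 0.02450 = 2.000 m·K/W
Q' = ΔT/ΣR = (255 °C − 24.7 °C)/2.000 = 115.2 W/m
From the inner boundary to the diatomaceous earth/calcium silicate interface, ΣR_partial = 1.240 m·K/W.
T_interface = T_in − Q'·ΣR_partial = 255 °C − (115.2)(1.240) = 112 °C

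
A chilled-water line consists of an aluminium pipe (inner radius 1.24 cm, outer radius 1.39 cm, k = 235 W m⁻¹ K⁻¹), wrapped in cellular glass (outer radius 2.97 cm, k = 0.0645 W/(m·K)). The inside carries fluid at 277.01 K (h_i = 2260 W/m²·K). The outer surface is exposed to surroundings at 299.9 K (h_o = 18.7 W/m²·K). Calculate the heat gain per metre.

Resistance network (inner→outer):
  R'_conv,in = 1/(2πr h) = 1/(2π·0.0124·2260) = 0.005679 m·K/W
  R'_aluminium = ln(0.0139/0.0124)/(2πk) = 0.1142/(2π·235) = 7.734×10^-5 m·K/W
  R'_cellular glass = ln(0.0297/0.0139)/(2πk) = 0.7593/(2π·0.0645) = 1.873 m·K/W
  R'_conv,out = 1/(2πr h) = 1/(2π·0.0297·18.7) = 0.2866 m·K/W
ΣR = 0.005679 + 7.734×10^-5 + 1.873 + 0.2866 = 2.165 m·K/W
Q' = ΔT/ΣR = (277.01 K − 299.9 K)/2.165 = -10.6 W/m
(Negative Q' ⇒ heat flows inward; heat gain = 10.6 W/m.)

Q' = 10.6 W/m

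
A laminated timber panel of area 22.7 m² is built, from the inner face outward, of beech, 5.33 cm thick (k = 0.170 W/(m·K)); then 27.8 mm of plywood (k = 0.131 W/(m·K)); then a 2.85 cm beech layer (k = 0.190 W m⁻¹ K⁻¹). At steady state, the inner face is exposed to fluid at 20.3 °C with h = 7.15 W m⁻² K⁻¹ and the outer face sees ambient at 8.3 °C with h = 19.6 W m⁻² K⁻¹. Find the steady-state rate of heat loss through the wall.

Q = 314 W

Series thermal resistances, inner to outer:
  R_conv,in = 1/(hA) = 1/(7.15·22.7) = 0.006161 K/W
  R_beech = L/(kA) = 0.0533/(0.170·22.7) = 0.01381 K/W
  R_plywood = L/(kA) = 0.0278/(0.131·22.7) = 0.009349 K/W
  R_beech = L/(kA) = 0.0285/(0.190·22.7) = 0.006608 K/W
  R_conv,out = 1/(hA) = 1/(19.6·22.7) = 0.002248 K/W
ΣR = 0.006161 + 0.01381 + 0.009349 + 0.006608 + 0.002248 = 0.03818 K/W
Q = ΔT/ΣR = (20.3 °C − 8.3 °C)/0.03818 = 314 W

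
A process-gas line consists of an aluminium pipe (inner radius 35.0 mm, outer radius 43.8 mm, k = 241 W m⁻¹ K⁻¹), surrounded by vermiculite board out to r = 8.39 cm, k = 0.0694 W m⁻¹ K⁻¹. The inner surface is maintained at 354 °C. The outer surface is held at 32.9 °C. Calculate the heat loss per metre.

Series thermal resistances, inner to outer:
  R'_aluminium = ln(0.0438/0.0350)/(2πk) = 0.2243/(2π·241) = 1.481×10^-4 m·K/W
  R'_vermiculite board = ln(0.0839/0.0438)/(2πk) = 0.6500/(2π·0.0694) = 1.491 m·K/W
ΣR = 1.481×10^-4 + 1.491 = 1.491 m·K/W
Q' = ΔT/ΣR = (354 °C − 32.9 °C)/1.491 = 215 W/m

Q' = 215 W/m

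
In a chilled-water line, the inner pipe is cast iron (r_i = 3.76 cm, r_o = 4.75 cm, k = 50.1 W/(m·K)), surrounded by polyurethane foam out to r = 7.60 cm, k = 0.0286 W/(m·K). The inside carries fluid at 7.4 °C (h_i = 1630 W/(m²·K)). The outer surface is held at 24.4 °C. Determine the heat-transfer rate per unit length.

Resistance network (inner→outer):
  R'_conv,in = 1/(2πr h) = 1/(2π·0.0376·1630) = 0.002597 m·K/W
  R'_cast iron = ln(0.0475/0.0376)/(2πk) = 0.2337/(2π·50.1) = 7.425×10^-4 m·K/W
  R'_polyurethane foam = ln(0.0760/0.0475)/(2πk) = 0.4700/(2π·0.0286) = 2.616 m·K/W
ΣR = 0.002597 + 7.425×10^-4 + 2.616 = 2.619 m·K/W
Q' = ΔT/ΣR = (7.4 °C − 24.4 °C)/2.619 = -6.49 W/m
(Negative Q' ⇒ heat flows inward; heat gain = 6.49 W/m.)

Q' = 6.49 W/m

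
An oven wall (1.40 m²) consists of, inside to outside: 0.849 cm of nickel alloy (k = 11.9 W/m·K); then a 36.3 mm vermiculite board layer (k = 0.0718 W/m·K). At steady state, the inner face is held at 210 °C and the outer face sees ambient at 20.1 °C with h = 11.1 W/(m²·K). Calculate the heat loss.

Treat each layer as a resistance in series:
  R_nickel alloy = L/(kA) = 0.00849/(11.9·1.40) = 5.096×10^-4 K/W
  R_vermiculite board = L/(kA) = 0.0363/(0.0718·1.40) = 0.3611 K/W
  R_conv,out = 1/(hA) = 1/(11.1·1.40) = 0.06435 K/W
ΣR = 5.096×10^-4 + 0.3611 + 0.06435 = 0.4260 K/W
Q = ΔT/ΣR = (210 °C − 20.1 °C)/0.4260 = 446 W

Q = 446 W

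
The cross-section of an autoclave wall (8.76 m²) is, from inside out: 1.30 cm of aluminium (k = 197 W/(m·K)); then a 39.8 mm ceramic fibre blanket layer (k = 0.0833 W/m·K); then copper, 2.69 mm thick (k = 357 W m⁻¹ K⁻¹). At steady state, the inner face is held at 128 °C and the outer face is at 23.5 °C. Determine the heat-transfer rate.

Q = 1920 W

Series thermal resistances, inner to outer:
  R_aluminium = L/(kA) = 0.0130/(197·8.76) = 7.533×10^-6 K/W
  R_ceramic fibre blanket = L/(kA) = 0.0398/(0.0833·8.76) = 0.05454 K/W
  R_copper = L/(kA) = 0.00269/(357·8.76) = 8.602×10^-7 K/W
ΣR = 7.533×10^-6 + 0.05454 + 8.602×10^-7 = 0.05455 K/W
Q = ΔT/ΣR = (128 °C − 23.5 °C)/0.05455 = 1920 W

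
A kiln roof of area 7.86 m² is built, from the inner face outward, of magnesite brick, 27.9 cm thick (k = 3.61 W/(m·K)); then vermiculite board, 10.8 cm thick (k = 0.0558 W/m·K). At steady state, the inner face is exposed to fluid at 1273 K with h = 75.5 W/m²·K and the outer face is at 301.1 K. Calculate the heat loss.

Q = 3.77 kW

Series thermal resistances, inner to outer:
  R_conv,in = 1/(hA) = 1/(75.5·7.86) = 0.001685 K/W
  R_magnesite brick = L/(kA) = 0.279/(3.61·7.86) = 0.009833 K/W
  R_vermiculite board = L/(kA) = 0.108/(0.0558·7.86) = 0.2462 K/W
ΣR = 0.001685 + 0.009833 + 0.2462 = 0.2577 K/W
Q = ΔT/ΣR = (1273 K − 301.1 K)/0.2577 = 3770 W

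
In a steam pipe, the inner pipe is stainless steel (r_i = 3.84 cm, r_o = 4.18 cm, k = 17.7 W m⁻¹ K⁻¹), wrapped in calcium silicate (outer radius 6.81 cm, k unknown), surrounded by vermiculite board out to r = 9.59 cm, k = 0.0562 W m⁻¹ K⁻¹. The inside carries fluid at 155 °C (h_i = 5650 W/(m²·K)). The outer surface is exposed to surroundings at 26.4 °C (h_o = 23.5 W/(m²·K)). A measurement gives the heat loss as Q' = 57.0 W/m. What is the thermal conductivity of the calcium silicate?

ΣR = ΔT/Q' = |155 − 26.4|/57.0 = 2.256 m·K/W
Known resistances:
  R'_conv,in = 1/(2πr h) = 1/(2π·0.0384·5650) = 7.336×10^-4 m·K/W
  R'_stainless steel = ln(0.0418/0.0384)/(2πk) = 0.08484/(2π·17.7) = 7.629×10^-4 m·K/W
  R'_vermiculite board = ln(0.0959/0.0681)/(2πk) = 0.3423/(2π·0.0562) = 0.9695 m·K/W
  R'_conv,out = 1/(2πr h) = 1/(2π·0.0959·23.5) = 0.07062 m·K/W
R_calcium silicate = ΣR − ΣR_known = 2.256 − 1.042 = 1.214 m·K/W
ln(r₂/r₁)/(2πk) = 1.214 ⇒ k = 0.4881/(2π·1.214) = 0.0640 W/m·K

k = 0.0640 W/m·K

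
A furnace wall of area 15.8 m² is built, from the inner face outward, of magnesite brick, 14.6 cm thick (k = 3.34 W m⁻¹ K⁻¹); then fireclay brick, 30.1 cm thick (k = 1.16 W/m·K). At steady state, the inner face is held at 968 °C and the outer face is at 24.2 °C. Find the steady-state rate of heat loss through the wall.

Q = 49200 W

Series thermal resistances, inner to outer:
  R_magnesite brick = L/(kA) = 0.146/(3.34·15.8) = 0.002767 K/W
  R_fireclay brick = L/(kA) = 0.301/(1.16·15.8) = 0.01642 K/W
ΣR = 0.002767 + 0.01642 = 0.01919 K/W
Q = ΔT/ΣR = (968 °C − 24.2 °C)/0.01919 = 49200 W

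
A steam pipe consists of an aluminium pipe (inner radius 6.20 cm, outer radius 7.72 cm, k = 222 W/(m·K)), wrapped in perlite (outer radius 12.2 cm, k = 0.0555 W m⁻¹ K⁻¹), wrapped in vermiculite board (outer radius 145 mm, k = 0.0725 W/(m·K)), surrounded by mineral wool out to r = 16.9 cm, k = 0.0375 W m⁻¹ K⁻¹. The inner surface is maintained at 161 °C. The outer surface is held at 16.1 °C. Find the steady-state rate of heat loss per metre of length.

Q' = 61.9 W/m

Series thermal resistances, inner to outer:
  R'_aluminium = ln(0.0772/0.0620)/(2πk) = 0.2193/(2π·222) = 1.572×10^-4 m·K/W
  R'_perlite = ln(0.122/0.0772)/(2πk) = 0.4576/(2π·0.0555) = 1.312 m·K/W
  R'_vermiculite board = ln(0.145/0.122)/(2πk) = 0.1727/(2π·0.0725) = 0.3791 m·K/W
  R'_mineral wool = ln(0.169/0.145)/(2πk) = 0.1532/(2π·0.0375) = 0.6501 m·K/W
ΣR = 1.572×10^-4 + 1.312 + 0.3791 + 0.6501 = 2.341 m·K/W
Q' = ΔT/ΣR = (161 °C − 16.1 °C)/2.341 = 61.9 W/m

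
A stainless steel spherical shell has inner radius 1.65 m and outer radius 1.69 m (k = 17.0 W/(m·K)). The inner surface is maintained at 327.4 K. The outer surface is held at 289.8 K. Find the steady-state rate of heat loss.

Q = 5.60×10^5 W

Q = 4πk·ΔT/(1/r₁ − 1/r₂) = 4π × 17.0 × 37.6 / (1/1.65 − 1/1.69) = 5.60×10^5 W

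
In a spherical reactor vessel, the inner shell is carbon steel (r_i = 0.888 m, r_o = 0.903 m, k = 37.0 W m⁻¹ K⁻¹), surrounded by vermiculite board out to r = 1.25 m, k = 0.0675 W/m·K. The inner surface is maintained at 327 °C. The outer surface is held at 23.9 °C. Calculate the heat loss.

Resistance network (inner→outer):
  R_carbon steel = (1/0.888 − 1/0.903)/(4πk) = 0.01871/(4π·37.0) = 4.023×10^-5 K/W
  R_vermiculite board = (1/0.903 − 1/1.25)/(4πk) = 0.3074/(4π·0.0675) = 0.3624 K/W
ΣR = 4.023×10^-5 + 0.3624 = 0.3624 K/W
Q = ΔT/ΣR = (327 °C − 23.9 °C)/0.3624 = 836 W

Q = 836 W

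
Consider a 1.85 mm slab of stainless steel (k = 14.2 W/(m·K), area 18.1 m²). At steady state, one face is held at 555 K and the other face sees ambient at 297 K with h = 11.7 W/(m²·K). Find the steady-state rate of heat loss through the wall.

Treat each layer as a resistance in series:
  R_stainless steel = L/(kA) = 0.00185/(14.2·18.1) = 7.198×10^-6 K/W
  R_conv,out = 1/(hA) = 1/(11.7·18.1) = 0.004722 K/W
ΣR = 7.198×10^-6 + 0.004722 = 0.004729 K/W
Q = ΔT/ΣR = (555 K − 297 K)/0.004729 = 54600 W

Q = 54600 W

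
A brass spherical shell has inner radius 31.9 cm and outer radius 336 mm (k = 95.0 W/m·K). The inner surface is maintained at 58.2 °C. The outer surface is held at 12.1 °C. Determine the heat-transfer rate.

Q = 4πk·ΔT/(1/r₁ − 1/r₂) = 4π × 95.0 × 46.1 / (1/0.319 − 1/0.336) = 3.47×10^5 W

Q = 347 kW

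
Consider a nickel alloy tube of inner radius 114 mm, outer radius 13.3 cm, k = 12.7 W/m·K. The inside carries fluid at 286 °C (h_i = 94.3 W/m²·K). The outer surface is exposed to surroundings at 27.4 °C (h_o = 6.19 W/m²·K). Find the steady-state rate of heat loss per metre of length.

Q' = 1230 W/m

Series thermal resistances, inner to outer:
  R'_conv,in = 1/(2πr h) = 1/(2π·0.114·94.3) = 0.01480 m·K/W
  R'_nickel alloy = ln(0.133/0.114)/(2πk) = 0.1542/(2π·12.7) = 0.001932 m·K/W
  R'_conv,out = 1/(2πr h) = 1/(2π·0.133·6.19) = 0.1933 m·K/W
ΣR = 0.01480 + 0.001932 + 0.1933 = 0.2100 m·K/W
Q' = ΔT/ΣR = (286 °C − 27.4 °C)/0.2100 = 1230 W/m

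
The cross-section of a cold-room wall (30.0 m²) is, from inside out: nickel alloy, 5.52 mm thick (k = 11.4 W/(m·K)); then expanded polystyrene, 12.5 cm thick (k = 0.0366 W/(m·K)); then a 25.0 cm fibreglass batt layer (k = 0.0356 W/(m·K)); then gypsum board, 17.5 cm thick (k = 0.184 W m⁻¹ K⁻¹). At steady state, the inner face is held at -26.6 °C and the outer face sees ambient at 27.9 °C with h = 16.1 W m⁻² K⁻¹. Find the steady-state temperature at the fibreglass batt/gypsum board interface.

T = 23.1 °C

Resistance network (inner→outer):
  R_nickel alloy = L/(kA) = 0.00552/(11.4·30.0) = 1.614×10^-5 K/W
  R_expanded polystyrene = L/(kA) = 0.125/(0.0366·30.0) = 0.1138 K/W
  R_fibreglass batt = L/(kA) = 0.250/(0.0356·30.0) = 0.2341 K/W
  R_gypsum board = L/(kA) = 0.175/(0.184·30.0) = 0.03170 K/W
  R_conv,out = 1/(hA) = 1/(16.1·30.0) = 0.002070 K/W
ΣR = 1.614×10^-5 + 0.1138 + 0.2341 + 0.03170 + 0.002070 = 0.3817 K/W
Q = ΔT/ΣR = (-26.6 °C − 27.9 °C)/0.3817 = -142.8 W
From the inner boundary to the fibreglass batt/gypsum board interface, ΣR_partial = 0.3479 K/W.
T_interface = T_in − Q·ΣR_partial = -26.6 °C − (-142.8)(0.3479) = 23.1 °C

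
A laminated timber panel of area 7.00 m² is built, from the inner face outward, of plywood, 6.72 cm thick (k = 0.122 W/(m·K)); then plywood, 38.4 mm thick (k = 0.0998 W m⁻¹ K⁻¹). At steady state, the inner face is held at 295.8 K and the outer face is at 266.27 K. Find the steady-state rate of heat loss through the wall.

Resistance network (inner→outer):
  R_plywood = L/(kA) = 0.0672/(0.122·7.00) = 0.07869 K/W
  R_plywood = L/(kA) = 0.0384/(0.0998·7.00) = 0.05497 K/W
ΣR = 0.07869 + 0.05497 = 0.1337 K/W
Q = ΔT/ΣR = (295.8 K − 266.27 K)/0.1337 = 221 W

Q = 221 W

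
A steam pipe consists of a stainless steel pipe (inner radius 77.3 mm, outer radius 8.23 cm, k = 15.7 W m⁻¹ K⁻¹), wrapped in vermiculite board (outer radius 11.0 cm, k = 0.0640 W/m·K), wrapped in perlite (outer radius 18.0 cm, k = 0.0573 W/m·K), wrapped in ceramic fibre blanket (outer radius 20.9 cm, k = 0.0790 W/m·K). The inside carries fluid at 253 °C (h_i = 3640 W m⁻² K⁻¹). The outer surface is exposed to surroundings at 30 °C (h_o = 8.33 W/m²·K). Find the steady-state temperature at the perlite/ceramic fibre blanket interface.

T = 65.2 °C

Resistance network (inner→outer):
  R'_conv,in = 1/(2πr h) = 1/(2π·0.0773·3640) = 5.656×10^-4 m·K/W
  R'_stainless steel = ln(0.0823/0.0773)/(2πk) = 0.06268/(2π·15.7) = 6.354×10^-4 m·K/W
  R'_vermiculite board = ln(0.110/0.0823)/(2πk) = 0.2901/(2π·0.0640) = 0.7214 m·K/W
  R'_perlite = ln(0.180/0.110)/(2πk) = 0.4925/(2π·0.0573) = 1.368 m·K/W
  R'_ceramic fibre blanket = ln(0.209/0.180)/(2πk) = 0.1494/(2π·0.0790) = 0.3009 m·K/W
  R'_conv,out = 1/(2πr h) = 1/(2π·0.209·8.33) = 0.09142 m·K/W
ΣR = 5.656×10^-4 + 6.354×10^-4 + 0.7214 + 1.368 + 0.3009 + 0.09142 = 2.483 m·K/W
Q' = ΔT/ΣR = (253 °C − 30 °C)/2.483 = 89.81 W/m
From the inner boundary to the perlite/ceramic fibre blanket interface, ΣR_partial = 2.091 m·K/W.
T_interface = T_in − Q'·ΣR_partial = 253 °C − (89.81)(2.091) = 65.2 °C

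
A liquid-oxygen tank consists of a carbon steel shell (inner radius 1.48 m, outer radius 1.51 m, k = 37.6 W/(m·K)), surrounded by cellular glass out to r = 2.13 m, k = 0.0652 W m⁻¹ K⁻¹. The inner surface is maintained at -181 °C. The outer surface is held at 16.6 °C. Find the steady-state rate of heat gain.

Q = 840 W

Series thermal resistances, inner to outer:
  R_carbon steel = (1/1.48 − 1/1.51)/(4πk) = 0.01342/(4π·37.6) = 2.841×10^-5 K/W
  R_cellular glass = (1/1.51 − 1/2.13)/(4πk) = 0.1928/(4π·0.0652) = 0.2353 K/W
ΣR = 2.841×10^-5 + 0.2353 = 0.2353 K/W
Q = ΔT/ΣR = (-181 °C − 16.6 °C)/0.2353 = -840 W
(Negative Q ⇒ heat flows inward; heat gain = 840 W.)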